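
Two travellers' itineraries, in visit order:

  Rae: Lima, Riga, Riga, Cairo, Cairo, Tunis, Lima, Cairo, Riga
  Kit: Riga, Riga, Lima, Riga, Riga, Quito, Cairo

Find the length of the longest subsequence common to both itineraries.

Taking Lima (Rae #1, Kit #3), then Riga (Rae #2, Kit #4), then Riga (Rae #3, Kit #5), then Cairo (Rae #8, Kit #7) gives a common subsequence of length 4, and the DP table's final entry dp[9][7] is also 4, so no common subsequence is longer.

4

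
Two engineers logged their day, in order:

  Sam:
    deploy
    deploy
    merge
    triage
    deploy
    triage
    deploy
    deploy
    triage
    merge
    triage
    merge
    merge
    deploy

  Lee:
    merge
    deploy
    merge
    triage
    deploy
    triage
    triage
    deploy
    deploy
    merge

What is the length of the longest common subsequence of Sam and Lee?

Pick deploy [2,2]; then merge [3,3]; then triage [4,4]; then deploy [5,5]; then triage [6,7]; then deploy [7,8]; then deploy [8,9]; then merge [13,10]; all 8 tasks appear in both, in order, and the DP table's final entry dp[14][10] is also 8, so no common subsequence is longer.

8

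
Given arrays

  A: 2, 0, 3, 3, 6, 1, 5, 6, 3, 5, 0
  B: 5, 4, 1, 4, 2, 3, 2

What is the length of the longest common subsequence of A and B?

Pick 2 (A #1, B #5), 3 (A #3, B #6); all 2 values appear in both, in order. Since dp[11][7] = 2, nothing longer is possible.

2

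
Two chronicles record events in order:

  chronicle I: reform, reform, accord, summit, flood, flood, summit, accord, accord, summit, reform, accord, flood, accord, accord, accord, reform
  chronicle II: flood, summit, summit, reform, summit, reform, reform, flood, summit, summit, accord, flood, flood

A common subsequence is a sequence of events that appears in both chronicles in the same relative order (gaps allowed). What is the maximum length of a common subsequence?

7

Pick reform at chronicle I[1]=chronicle II[6], reform at chronicle I[2]=chronicle II[7], flood at chronicle I[6]=chronicle II[8], summit at chronicle I[7]=chronicle II[9], summit at chronicle I[10]=chronicle II[10], accord at chronicle I[12]=chronicle II[11], flood at chronicle I[13]=chronicle II[13]; all 7 events appear in both, in order. Since dp[17][13] = 7, nothing longer is possible.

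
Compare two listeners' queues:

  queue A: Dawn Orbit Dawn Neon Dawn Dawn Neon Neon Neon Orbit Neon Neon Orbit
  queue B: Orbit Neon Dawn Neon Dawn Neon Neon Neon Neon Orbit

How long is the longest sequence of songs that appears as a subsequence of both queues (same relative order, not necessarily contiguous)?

Pick Orbit at queue A[2]=queue B[1]; then Dawn at queue A[3]=queue B[3]; then Neon at queue A[4]=queue B[4]; then Dawn at queue A[6]=queue B[5]; then Neon at queue A[8]=queue B[6]; then Neon at queue A[9]=queue B[7]; then Neon at queue A[11]=queue B[8]; then Neon at queue A[12]=queue B[9]; then Orbit at queue A[13]=queue B[10]; all 9 songs appear in both, in order. The LCS DP gives dp[13][10] = 9, so this is optimal.

9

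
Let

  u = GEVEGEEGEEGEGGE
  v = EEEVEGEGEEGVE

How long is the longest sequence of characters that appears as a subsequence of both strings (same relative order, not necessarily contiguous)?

10

One common subsequence of length 10: E [2,3], V [3,4], E [4,5], G [5,6], E [7,7], G [8,8], E [9,9], E [10,10], G [11,11], E [15,13]. Since dp[15][13] = 10, nothing longer is possible.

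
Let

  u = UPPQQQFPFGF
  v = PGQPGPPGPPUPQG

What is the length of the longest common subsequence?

4

Pick U [1,11] → P [3,12] → Q [6,13] → G [10,14]; all 4 characters appear in both, in order. dp[11][14] = 4 confirms this is the maximum.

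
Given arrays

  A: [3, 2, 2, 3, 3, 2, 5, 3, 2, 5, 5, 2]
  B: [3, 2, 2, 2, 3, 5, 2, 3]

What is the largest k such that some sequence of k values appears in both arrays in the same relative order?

7

Let dp[i][j] be the LCS length of the first i values of A and the first j values of B. dp[i][j] = dp[i-1][j-1]+1 when the i-th and j-th values match, else max(dp[i-1][j], dp[i][j-1]).
    ·  3  2  2  2  3  5  2  3
 ·  0  0  0  0  0  0  0  0  0
 3  0  1  1  1  1  1  1  1  1
 2  0  1  2  2  2  2  2  2  2
 2  0  1  2  3  3  3  3  3  3
 3  0  1  2  3  3  4  4  4  4
 3  0  1  2  3  3  4  4  4  5
 2  0  1  2  3  4  4  4  5  5
 5  0  1  2  3  4  4  5  5  5
 3  0  1  2  3  4  5  5  5  6
 2  0  1  2  3  4  5  5  6  6
 5  0  1  2  3  4  5  6  6  6
 5  0  1  2  3  4  5  6  6  6
 2  0  1  2  3  4  5  6  7  7
dp[12][8] = 7. One LCS (by backtracking along matches): 3, 2, 2, 2, 3, 5, 2.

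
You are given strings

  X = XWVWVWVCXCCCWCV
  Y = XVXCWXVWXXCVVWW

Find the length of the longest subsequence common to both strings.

Pick X at X[1]=Y[1], V at X[3]=Y[2], W at X[4]=Y[5], V at X[5]=Y[7], W at X[6]=Y[8], X at X[9]=Y[10], C at X[10]=Y[11], W at X[13]=Y[15]; all 8 characters appear in both, in order. dp[15][15] = 8 confirms this is the maximum.

8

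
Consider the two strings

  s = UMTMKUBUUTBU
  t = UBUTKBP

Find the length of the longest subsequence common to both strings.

One common subsequence of length 5: U at s[6]=t[1], then B at s[7]=t[2], then U at s[9]=t[3], then T at s[10]=t[4], then B at s[11]=t[6]. dp[12][7] = 5 confirms this is the maximum.

5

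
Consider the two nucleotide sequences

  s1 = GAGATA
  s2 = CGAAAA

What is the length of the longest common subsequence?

Match G (s1 #1, s2 #2); then A (s1 #2, s2 #4); then A (s1 #4, s2 #5); then A (s1 #6, s2 #6) — 4 bases in the same relative order in both. dp[6][6] = 4 confirms this is the maximum.

4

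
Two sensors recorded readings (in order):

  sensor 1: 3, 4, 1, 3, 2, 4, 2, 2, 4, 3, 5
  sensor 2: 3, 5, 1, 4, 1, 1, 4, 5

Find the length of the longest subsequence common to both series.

5

One common subsequence of length 5: 3 at sensor 1[1]=sensor 2[1] → 4 at sensor 1[2]=sensor 2[4] → 1 at sensor 1[3]=sensor 2[6] → 4 at sensor 1[9]=sensor 2[7] → 5 at sensor 1[11]=sensor 2[8]. Since dp[11][8] = 5, nothing longer is possible.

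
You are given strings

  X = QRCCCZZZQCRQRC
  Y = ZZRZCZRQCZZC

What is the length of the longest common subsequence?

7

Match Z [6,1] → Z [7,2] → Z [8,4] → C [10,5] → R [11,7] → Q [12,8] → C [14,12] — 7 characters in the same relative order in both. The LCS DP gives dp[14][12] = 7, so this is optimal.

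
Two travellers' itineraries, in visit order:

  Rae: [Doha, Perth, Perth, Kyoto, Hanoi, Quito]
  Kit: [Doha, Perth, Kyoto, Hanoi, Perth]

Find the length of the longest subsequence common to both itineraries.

Match Doha (Rae #1, Kit #1) → Perth (Rae #3, Kit #2) → Kyoto (Rae #4, Kit #3) → Hanoi (Rae #5, Kit #4) — 4 stops in the same relative order in both. The LCS DP gives dp[6][5] = 4, so this is optimal.

4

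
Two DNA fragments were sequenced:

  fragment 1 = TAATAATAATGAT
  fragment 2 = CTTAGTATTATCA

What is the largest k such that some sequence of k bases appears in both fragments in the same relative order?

Pick T (fragment 1 #1, fragment 2 #3) → A (fragment 1 #2, fragment 2 #4) → A (fragment 1 #3, fragment 2 #7) → T (fragment 1 #4, fragment 2 #8) → T (fragment 1 #7, fragment 2 #9) → A (fragment 1 #9, fragment 2 #10) → T (fragment 1 #10, fragment 2 #11) → A (fragment 1 #12, fragment 2 #13); all 8 bases appear in both, in order. The LCS DP gives dp[13][13] = 8, so this is optimal.

8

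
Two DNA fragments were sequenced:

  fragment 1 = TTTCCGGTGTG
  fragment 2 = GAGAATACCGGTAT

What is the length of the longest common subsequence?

Taking T [1,6] → C [4,8] → C [5,9] → G [6,10] → G [7,11] → T [8,12] → T [10,14] gives a common subsequence of length 7. dp[11][14] = 7 confirms this is the maximum.

7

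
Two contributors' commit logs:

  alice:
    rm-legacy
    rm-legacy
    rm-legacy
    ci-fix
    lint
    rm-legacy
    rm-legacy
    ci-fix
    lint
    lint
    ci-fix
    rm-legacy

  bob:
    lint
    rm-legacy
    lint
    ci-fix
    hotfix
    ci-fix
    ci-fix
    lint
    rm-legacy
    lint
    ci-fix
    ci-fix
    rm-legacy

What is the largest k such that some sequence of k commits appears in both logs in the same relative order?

7

Taking rm-legacy at alice[1]=bob[2] → ci-fix at alice[4]=bob[7] → lint at alice[5]=bob[8] → rm-legacy at alice[6]=bob[9] → ci-fix at alice[8]=bob[11] → ci-fix at alice[11]=bob[12] → rm-legacy at alice[12]=bob[13] gives a common subsequence of length 7. dp[12][13] = 7 confirms this is the maximum.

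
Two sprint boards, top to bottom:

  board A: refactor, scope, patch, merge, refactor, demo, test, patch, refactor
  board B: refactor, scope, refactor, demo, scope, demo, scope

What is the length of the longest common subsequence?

4

Match refactor (board A #1, board B #1); then scope (board A #2, board B #2); then refactor (board A #5, board B #3); then demo (board A #6, board B #6) — 4 tasks in the same relative order in both. dp[9][7] = 4 confirms this is the maximum.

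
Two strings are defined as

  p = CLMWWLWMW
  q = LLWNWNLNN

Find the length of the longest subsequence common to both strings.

Let dp[i][j] be the LCS length of the first i characters of p and the first j characters of q. dp[i][j] = dp[i-1][j-1]+1 when the i-th and j-th characters match, else max(dp[i-1][j], dp[i][j-1]).
    ·  L  L  W  N  W  N  L  N  N
 ·  0  0  0  0  0  0  0  0  0  0
 C  0  0  0  0  0  0  0  0  0  0
 L  0  1  1  1  1  1  1  1  1  1
 M  0  1  1  1  1  1  1  1  1  1
 W  0  1  1  2  2  2  2  2  2  2
 W  0  1  1  2  2  3  3  3  3  3
 L  0  1  2  2  2  3  3  4  4  4
 W  0  1  2  3  3  3  3  4  4  4
 M  0  1  2  3  3  3  3  4  4  4
 W  0  1  2  3  3  4  4  4  4  4
dp[9][9] = 4. One LCS (by backtracking along matches): LWWL.

4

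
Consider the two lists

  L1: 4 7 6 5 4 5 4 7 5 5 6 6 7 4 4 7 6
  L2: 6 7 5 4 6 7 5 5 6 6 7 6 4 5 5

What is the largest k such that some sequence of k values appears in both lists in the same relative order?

10

Taking 7 (L1 #2, L2 #2); then 5 (L1 #4, L2 #3); then 4 (L1 #5, L2 #4); then 7 (L1 #8, L2 #6); then 5 (L1 #9, L2 #7); then 5 (L1 #10, L2 #8); then 6 (L1 #11, L2 #9); then 6 (L1 #12, L2 #10); then 7 (L1 #13, L2 #11); then 4 (L1 #14, L2 #13) gives a common subsequence of length 10. dp[17][15] = 10 confirms this is the maximum.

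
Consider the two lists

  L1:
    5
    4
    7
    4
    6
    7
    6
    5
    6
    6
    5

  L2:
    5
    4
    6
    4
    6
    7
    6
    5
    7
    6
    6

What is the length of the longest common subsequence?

Pick 5 at L1[1]=L2[1], then 4 at L1[2]=L2[2], then 4 at L1[4]=L2[4], then 6 at L1[5]=L2[5], then 7 at L1[6]=L2[6], then 6 at L1[7]=L2[7], then 5 at L1[8]=L2[8], then 6 at L1[9]=L2[10], then 6 at L1[10]=L2[11]; all 9 values appear in both, in order. The LCS DP gives dp[11][11] = 9, so this is optimal.

9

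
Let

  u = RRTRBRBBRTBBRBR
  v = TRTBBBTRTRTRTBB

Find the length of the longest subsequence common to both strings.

Pick R (u #2, v #2), then T (u #3, v #3), then B (u #5, v #4), then B (u #7, v #5), then B (u #8, v #6), then R (u #9, v #12), then T (u #10, v #13), then B (u #12, v #14), then B (u #14, v #15); all 9 characters appear in both, in order. dp[15][15] = 9 confirms this is the maximum.

9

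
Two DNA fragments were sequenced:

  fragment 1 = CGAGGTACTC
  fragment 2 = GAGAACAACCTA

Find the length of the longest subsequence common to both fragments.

6

Pick G [2,1], then A [3,2], then G [4,3], then A [7,8], then C [8,10], then T [9,11]; all 6 bases appear in both, in order. dp[10][12] = 6 confirms this is the maximum.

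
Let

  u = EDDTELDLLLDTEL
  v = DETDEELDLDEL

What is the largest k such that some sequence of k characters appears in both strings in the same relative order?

9

Pick E [1,2]; then D [2,4]; then E [5,6]; then L [6,7]; then D [7,8]; then L [10,9]; then D [11,10]; then E [13,11]; then L [14,12]; all 9 characters appear in both, in order, and the DP table's final entry dp[14][12] is also 9, so no common subsequence is longer.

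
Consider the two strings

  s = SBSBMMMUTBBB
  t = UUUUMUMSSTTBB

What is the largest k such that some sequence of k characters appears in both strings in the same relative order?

5

Pick S at s[1]=t[8]; then S at s[3]=t[9]; then T at s[9]=t[11]; then B at s[11]=t[12]; then B at s[12]=t[13]; all 5 characters appear in both, in order. The LCS DP gives dp[12][13] = 5, so this is optimal.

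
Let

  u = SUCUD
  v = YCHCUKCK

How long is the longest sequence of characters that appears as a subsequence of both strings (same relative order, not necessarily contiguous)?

Pick U [2,5]; then C [3,7]; all 2 characters appear in both, in order. dp[5][8] = 2 confirms this is the maximum.

2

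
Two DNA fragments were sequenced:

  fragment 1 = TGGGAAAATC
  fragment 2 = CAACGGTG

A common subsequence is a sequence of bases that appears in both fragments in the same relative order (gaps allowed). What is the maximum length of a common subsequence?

3

One common subsequence of length 3: G [2,5]; then G [3,6]; then G [4,8]. The LCS DP gives dp[10][8] = 3, so this is optimal.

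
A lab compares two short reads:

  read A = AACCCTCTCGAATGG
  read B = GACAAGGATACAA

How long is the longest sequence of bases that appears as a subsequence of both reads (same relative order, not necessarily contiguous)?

6

Match A [1,5] → A [2,8] → T [6,9] → C [9,11] → A [11,12] → A [12,13] — 6 bases in the same relative order in both. Since dp[15][13] = 6, nothing longer is possible.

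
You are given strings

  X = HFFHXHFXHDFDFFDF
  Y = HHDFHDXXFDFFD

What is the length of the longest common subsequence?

Pick H at X[1]=Y[2], F at X[3]=Y[4], H at X[4]=Y[5], X at X[5]=Y[7], X at X[8]=Y[8], F at X[11]=Y[9], D at X[12]=Y[10], F at X[13]=Y[11], F at X[14]=Y[12], D at X[15]=Y[13]; all 10 characters appear in both, in order, and the DP table's final entry dp[16][13] is also 10, so no common subsequence is longer.

10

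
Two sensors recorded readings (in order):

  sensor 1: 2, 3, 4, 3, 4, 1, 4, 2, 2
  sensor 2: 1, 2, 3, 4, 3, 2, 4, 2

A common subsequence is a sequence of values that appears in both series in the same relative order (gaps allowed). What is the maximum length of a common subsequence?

6

Let dp[i][j] be the LCS length of the first i values of sensor 1 and the first j values of sensor 2. dp[i][j] = dp[i-1][j-1]+1 when the i-th and j-th values match, else max(dp[i-1][j], dp[i][j-1]).
    ·  1  2  3  4  3  2  4  2
 ·  0  0  0  0  0  0  0  0  0
 2  0  0  1  1  1  1  1  1  1
 3  0  0  1  2  2  2  2  2  2
 4  0  0  1  2  3  3  3  3  3
 3  0  0  1  2  3  4  4  4  4
 4  0  0  1  2  3  4  4  5  5
 1  0  1  1  2  3  4  4  5  5
 4  0  1  1  2  3  4  4  5  5
 2  0  1  2  2  3  4  5  5  6
 2  0  1  2  2  3  4  5  5  6
dp[9][8] = 6. One LCS (by backtracking along matches): 2, 3, 4, 3, 4, 2.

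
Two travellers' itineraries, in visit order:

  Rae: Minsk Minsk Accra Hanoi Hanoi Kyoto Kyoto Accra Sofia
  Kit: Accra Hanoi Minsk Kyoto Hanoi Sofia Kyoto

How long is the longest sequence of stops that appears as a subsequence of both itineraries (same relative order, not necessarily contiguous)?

4

Pick Accra at Rae[3]=Kit[1], Hanoi at Rae[4]=Kit[2], Hanoi at Rae[5]=Kit[5], Kyoto at Rae[7]=Kit[7]; all 4 stops appear in both, in order, and the DP table's final entry dp[9][7] is also 4, so no common subsequence is longer.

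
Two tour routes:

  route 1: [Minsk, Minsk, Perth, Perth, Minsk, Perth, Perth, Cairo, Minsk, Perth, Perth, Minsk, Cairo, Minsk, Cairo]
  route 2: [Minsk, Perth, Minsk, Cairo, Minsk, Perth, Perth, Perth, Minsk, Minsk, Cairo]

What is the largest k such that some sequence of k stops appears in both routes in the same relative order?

10

One common subsequence of length 10: Minsk [2,1], Perth [4,2], Minsk [5,3], Cairo [8,4], Minsk [9,5], Perth [10,7], Perth [11,8], Minsk [12,9], Minsk [14,10], Cairo [15,11]. dp[15][11] = 10 confirms this is the maximum.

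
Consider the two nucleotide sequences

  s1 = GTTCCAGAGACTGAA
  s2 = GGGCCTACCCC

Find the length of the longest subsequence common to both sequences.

6

Match G (s1 #1, s2 #1) → G (s1 #7, s2 #2) → G (s1 #9, s2 #3) → C (s1 #11, s2 #5) → T (s1 #12, s2 #6) → A (s1 #14, s2 #7) — 6 bases in the same relative order in both, and the DP table's final entry dp[15][11] is also 6, so no common subsequence is longer.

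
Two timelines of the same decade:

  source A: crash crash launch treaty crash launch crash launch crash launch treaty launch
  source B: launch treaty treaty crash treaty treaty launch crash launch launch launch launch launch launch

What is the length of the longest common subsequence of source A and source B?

8

One common subsequence of length 8: launch at source A[3]=source B[1] → treaty at source A[4]=source B[3] → crash at source A[5]=source B[4] → launch at source A[6]=source B[7] → crash at source A[7]=source B[8] → launch at source A[8]=source B[12] → launch at source A[10]=source B[13] → launch at source A[12]=source B[14]. dp[12][14] = 8 confirms this is the maximum.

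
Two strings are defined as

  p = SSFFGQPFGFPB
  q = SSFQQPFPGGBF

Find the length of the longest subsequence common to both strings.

Pick S [1,1], S [2,2], F [3,3], Q [6,5], P [7,6], F [8,7], G [9,10], F [10,12]; all 8 characters appear in both, in order, and the DP table's final entry dp[12][12] is also 8, so no common subsequence is longer.

8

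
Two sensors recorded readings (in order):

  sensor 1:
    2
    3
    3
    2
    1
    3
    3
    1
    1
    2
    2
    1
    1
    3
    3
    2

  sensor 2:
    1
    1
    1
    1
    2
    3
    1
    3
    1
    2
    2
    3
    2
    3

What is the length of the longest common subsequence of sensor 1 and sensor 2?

Pick 2 at sensor 1[1]=sensor 2[5] → 3 at sensor 1[3]=sensor 2[6] → 1 at sensor 1[5]=sensor 2[7] → 3 at sensor 1[7]=sensor 2[8] → 1 at sensor 1[9]=sensor 2[9] → 2 at sensor 1[10]=sensor 2[10] → 2 at sensor 1[11]=sensor 2[11] → 3 at sensor 1[14]=sensor 2[12] → 3 at sensor 1[15]=sensor 2[14]; all 9 values appear in both, in order. dp[16][14] = 9 confirms this is the maximum.

9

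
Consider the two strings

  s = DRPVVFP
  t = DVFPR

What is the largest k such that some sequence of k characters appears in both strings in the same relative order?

Pick D [1,1], then V [5,2], then F [6,3], then P [7,4]; all 4 characters appear in both, in order. dp[7][5] = 4 confirms this is the maximum.

4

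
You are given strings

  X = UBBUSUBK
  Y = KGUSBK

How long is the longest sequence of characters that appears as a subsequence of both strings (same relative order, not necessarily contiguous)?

4

Taking U [4,3], then S [5,4], then B [7,5], then K [8,6] gives a common subsequence of length 4. Since dp[8][6] = 4, nothing longer is possible.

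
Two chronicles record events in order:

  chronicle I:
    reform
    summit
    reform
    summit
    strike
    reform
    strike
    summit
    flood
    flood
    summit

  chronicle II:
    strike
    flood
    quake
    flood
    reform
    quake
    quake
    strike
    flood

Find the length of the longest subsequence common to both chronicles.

4

Pick strike (chronicle I #5, chronicle II #1), reform (chronicle I #6, chronicle II #5), strike (chronicle I #7, chronicle II #8), flood (chronicle I #10, chronicle II #9); all 4 events appear in both, in order, and the DP table's final entry dp[11][9] is also 4, so no common subsequence is longer.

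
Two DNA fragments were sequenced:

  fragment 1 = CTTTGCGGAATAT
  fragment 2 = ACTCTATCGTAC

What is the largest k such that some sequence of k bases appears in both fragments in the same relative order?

8

Pick C (fragment 1 #1, fragment 2 #2) → T (fragment 1 #2, fragment 2 #3) → T (fragment 1 #3, fragment 2 #5) → T (fragment 1 #4, fragment 2 #7) → C (fragment 1 #6, fragment 2 #8) → G (fragment 1 #8, fragment 2 #9) → T (fragment 1 #11, fragment 2 #10) → A (fragment 1 #12, fragment 2 #11); all 8 bases appear in both, in order. Since dp[13][12] = 8, nothing longer is possible.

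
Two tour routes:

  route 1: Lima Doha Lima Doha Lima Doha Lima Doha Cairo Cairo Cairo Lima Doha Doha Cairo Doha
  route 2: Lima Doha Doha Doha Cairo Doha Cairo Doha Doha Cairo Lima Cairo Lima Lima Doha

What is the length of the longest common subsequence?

Taking Lima at route 1[1]=route 2[1]; then Doha at route 1[2]=route 2[2]; then Doha at route 1[4]=route 2[3]; then Doha at route 1[6]=route 2[4]; then Doha at route 1[8]=route 2[6]; then Cairo at route 1[9]=route 2[7]; then Cairo at route 1[10]=route 2[10]; then Cairo at route 1[11]=route 2[12]; then Lima at route 1[12]=route 2[14]; then Doha at route 1[16]=route 2[15] gives a common subsequence of length 10. dp[16][15] = 10 confirms this is the maximum.

10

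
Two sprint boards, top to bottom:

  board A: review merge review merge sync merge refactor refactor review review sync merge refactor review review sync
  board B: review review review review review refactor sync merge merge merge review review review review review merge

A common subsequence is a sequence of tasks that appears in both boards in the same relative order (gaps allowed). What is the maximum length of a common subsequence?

One common subsequence of length 8: review [1,5], then merge [2,8], then merge [4,9], then merge [6,10], then review [9,12], then review [10,13], then review [14,14], then review [15,15]. The LCS DP gives dp[16][16] = 8, so this is optimal.

8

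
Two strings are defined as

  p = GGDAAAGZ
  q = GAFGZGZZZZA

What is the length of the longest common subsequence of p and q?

Pick G at p[1]=q[1] → G at p[2]=q[4] → G at p[7]=q[6] → Z at p[8]=q[10]; all 4 characters appear in both, in order. dp[8][11] = 4 confirms this is the maximum.

4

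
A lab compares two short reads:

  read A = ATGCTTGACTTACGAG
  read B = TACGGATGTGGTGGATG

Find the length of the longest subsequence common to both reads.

Match A at read A[1]=read B[6]; then T at read A[2]=read B[7]; then G at read A[3]=read B[8]; then T at read A[5]=read B[9]; then T at read A[6]=read B[12]; then G at read A[7]=read B[14]; then A at read A[8]=read B[15]; then T at read A[11]=read B[16]; then G at read A[16]=read B[17] — 9 bases in the same relative order in both. The LCS DP gives dp[16][17] = 9, so this is optimal.

9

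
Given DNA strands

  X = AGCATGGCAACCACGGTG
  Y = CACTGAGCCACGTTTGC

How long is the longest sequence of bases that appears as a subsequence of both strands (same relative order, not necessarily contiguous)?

Match A [1,2] → C [3,3] → T [5,4] → G [6,5] → G [7,7] → C [11,8] → C [12,9] → A [13,10] → C [14,11] → G [15,12] → T [17,15] → G [18,16] — 12 bases in the same relative order in both, and the DP table's final entry dp[18][17] is also 12, so no common subsequence is longer.

12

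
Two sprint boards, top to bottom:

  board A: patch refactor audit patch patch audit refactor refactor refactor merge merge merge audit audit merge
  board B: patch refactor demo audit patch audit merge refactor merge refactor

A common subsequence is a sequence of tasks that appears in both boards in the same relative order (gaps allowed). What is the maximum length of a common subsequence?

7

Match patch [1,1], refactor [2,2], audit [3,4], patch [5,5], audit [6,6], refactor [7,8], refactor [9,10] — 7 tasks in the same relative order in both. Since dp[15][10] = 7, nothing longer is possible.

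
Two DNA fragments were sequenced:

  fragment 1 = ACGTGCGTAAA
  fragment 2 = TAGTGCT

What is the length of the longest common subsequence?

Pick A at fragment 1[1]=fragment 2[2] → G at fragment 1[3]=fragment 2[3] → T at fragment 1[4]=fragment 2[4] → G at fragment 1[5]=fragment 2[5] → C at fragment 1[6]=fragment 2[6] → T at fragment 1[8]=fragment 2[7]; all 6 bases appear in both, in order, and the DP table's final entry dp[11][7] is also 6, so no common subsequence is longer.

6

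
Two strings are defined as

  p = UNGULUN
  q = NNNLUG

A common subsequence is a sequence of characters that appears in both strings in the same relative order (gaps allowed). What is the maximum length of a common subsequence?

Let dp[i][j] be the LCS length of the first i characters of p and the first j characters of q. dp[i][j] = dp[i-1][j-1]+1 when the i-th and j-th characters match, else max(dp[i-1][j], dp[i][j-1]).
    ·  N  N  N  L  U  G
 ·  0  0  0  0  0  0  0
 U  0  0  0  0  0  1  1
 N  0  1  1  1  1  1  1
 G  0  1  1  1  1  1  2
 U  0  1  1  1  1  2  2
 L  0  1  1  1  2  2  2
 U  0  1  1  1  2  3  3
 N  0  1  2  2  2  3  3
dp[7][6] = 3. One LCS (by backtracking along matches): NLU.

3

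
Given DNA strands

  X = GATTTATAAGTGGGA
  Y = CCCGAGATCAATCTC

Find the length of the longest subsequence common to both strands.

7

Match G at X[1]=Y[4], then A at X[2]=Y[5], then A at X[6]=Y[7], then T at X[7]=Y[8], then A at X[8]=Y[10], then A at X[9]=Y[11], then T at X[11]=Y[14] — 7 bases in the same relative order in both. dp[15][15] = 7 confirms this is the maximum.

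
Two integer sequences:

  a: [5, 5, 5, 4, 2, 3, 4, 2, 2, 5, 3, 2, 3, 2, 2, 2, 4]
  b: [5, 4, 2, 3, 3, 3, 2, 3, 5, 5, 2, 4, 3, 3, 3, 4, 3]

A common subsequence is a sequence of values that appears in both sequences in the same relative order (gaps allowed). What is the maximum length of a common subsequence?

9

One common subsequence of length 9: 5 (a #3, b #1), then 4 (a #4, b #2), then 2 (a #5, b #3), then 3 (a #6, b #6), then 2 (a #8, b #7), then 2 (a #9, b #11), then 3 (a #11, b #14), then 3 (a #13, b #15), then 4 (a #17, b #16). dp[17][17] = 9 confirms this is the maximum.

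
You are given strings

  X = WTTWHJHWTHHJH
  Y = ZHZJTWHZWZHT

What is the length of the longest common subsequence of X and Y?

Pick T [3,5], then W [4,6], then H [5,7], then H [7,11], then T [9,12]; all 5 characters appear in both, in order. dp[13][12] = 5 confirms this is the maximum.

5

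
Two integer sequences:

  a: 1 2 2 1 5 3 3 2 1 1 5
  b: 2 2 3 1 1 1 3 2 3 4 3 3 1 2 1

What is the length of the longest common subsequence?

7

Taking 2 [2,1], then 2 [3,2], then 1 [4,6], then 3 [6,11], then 3 [7,12], then 2 [8,14], then 1 [10,15] gives a common subsequence of length 7, and the DP table's final entry dp[11][15] is also 7, so no common subsequence is longer.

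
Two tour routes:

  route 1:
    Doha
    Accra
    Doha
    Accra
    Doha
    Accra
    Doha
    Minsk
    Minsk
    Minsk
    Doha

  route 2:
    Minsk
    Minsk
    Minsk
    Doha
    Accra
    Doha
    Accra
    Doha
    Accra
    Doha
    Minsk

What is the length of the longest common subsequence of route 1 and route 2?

Pick Doha [1,4] → Accra [2,5] → Doha [3,6] → Accra [4,7] → Doha [5,8] → Accra [6,9] → Doha [7,10] → Minsk [10,11]; all 8 stops appear in both, in order, and the DP table's final entry dp[11][11] is also 8, so no common subsequence is longer.

8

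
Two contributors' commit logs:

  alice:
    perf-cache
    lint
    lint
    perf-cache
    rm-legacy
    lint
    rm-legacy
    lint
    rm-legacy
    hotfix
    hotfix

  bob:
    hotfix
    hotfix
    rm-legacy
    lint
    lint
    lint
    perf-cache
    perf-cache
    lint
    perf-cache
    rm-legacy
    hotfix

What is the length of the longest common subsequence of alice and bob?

6

Pick lint at alice[2]=bob[5], lint at alice[3]=bob[6], perf-cache at alice[4]=bob[8], lint at alice[6]=bob[9], rm-legacy at alice[9]=bob[11], hotfix at alice[11]=bob[12]; all 6 commits appear in both, in order. dp[11][12] = 6 confirms this is the maximum.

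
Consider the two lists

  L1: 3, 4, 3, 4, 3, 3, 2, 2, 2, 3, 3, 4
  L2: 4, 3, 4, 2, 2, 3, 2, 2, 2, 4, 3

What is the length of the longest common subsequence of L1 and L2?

Match 4 at L1[2]=L2[1], then 3 at L1[3]=L2[2], then 4 at L1[4]=L2[3], then 3 at L1[6]=L2[6], then 2 at L1[7]=L2[7], then 2 at L1[8]=L2[8], then 2 at L1[9]=L2[9], then 3 at L1[11]=L2[11] — 8 values in the same relative order in both. Since dp[12][11] = 8, nothing longer is possible.

8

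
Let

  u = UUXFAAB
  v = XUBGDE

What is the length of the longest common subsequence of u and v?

Pick U [2,2], B [7,3]; all 2 characters appear in both, in order. Since dp[7][6] = 2, nothing longer is possible.

2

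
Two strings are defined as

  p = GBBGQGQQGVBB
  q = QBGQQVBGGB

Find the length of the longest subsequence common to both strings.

7

One common subsequence of length 7: B (p #3, q #2) → G (p #6, q #3) → Q (p #7, q #4) → Q (p #8, q #5) → V (p #10, q #6) → B (p #11, q #7) → B (p #12, q #10). dp[12][10] = 7 confirms this is the maximum.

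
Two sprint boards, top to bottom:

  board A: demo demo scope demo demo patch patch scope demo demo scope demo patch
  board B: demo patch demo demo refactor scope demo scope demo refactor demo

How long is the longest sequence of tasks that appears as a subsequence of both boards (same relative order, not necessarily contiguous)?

Pick demo (board A #1, board B #3), demo (board A #2, board B #4), scope (board A #3, board B #6), demo (board A #5, board B #7), scope (board A #8, board B #8), demo (board A #9, board B #9), demo (board A #12, board B #11); all 7 tasks appear in both, in order. The LCS DP gives dp[13][11] = 7, so this is optimal.

7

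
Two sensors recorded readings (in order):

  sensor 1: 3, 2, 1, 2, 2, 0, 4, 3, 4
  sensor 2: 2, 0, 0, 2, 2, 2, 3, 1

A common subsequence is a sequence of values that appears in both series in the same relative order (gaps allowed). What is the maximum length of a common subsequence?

One common subsequence of length 4: 2 (sensor 1 #2, sensor 2 #4) → 2 (sensor 1 #4, sensor 2 #5) → 2 (sensor 1 #5, sensor 2 #6) → 3 (sensor 1 #8, sensor 2 #7). The LCS DP gives dp[9][8] = 4, so this is optimal.

4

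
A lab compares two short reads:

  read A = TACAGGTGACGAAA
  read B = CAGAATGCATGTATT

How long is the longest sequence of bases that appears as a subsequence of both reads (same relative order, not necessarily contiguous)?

Taking C (read A #3, read B #1), A (read A #4, read B #2), G (read A #5, read B #3), T (read A #7, read B #6), G (read A #8, read B #7), A (read A #9, read B #9), G (read A #11, read B #11), A (read A #12, read B #13) gives a common subsequence of length 8. dp[14][15] = 8 confirms this is the maximum.

8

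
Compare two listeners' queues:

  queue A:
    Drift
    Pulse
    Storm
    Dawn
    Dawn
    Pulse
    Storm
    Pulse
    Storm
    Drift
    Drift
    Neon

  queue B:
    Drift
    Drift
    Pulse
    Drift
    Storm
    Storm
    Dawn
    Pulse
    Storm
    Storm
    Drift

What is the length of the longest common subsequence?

8

Match Drift [1,2], Pulse [2,3], Storm [3,6], Dawn [5,7], Pulse [6,8], Storm [7,9], Storm [9,10], Drift [11,11] — 8 songs in the same relative order in both. Since dp[12][11] = 8, nothing longer is possible.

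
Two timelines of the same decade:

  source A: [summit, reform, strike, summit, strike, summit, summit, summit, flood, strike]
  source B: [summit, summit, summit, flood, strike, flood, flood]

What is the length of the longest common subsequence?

Pick summit [6,1], summit [7,2], summit [8,3], flood [9,4], strike [10,5]; all 5 events appear in both, in order, and the DP table's final entry dp[10][7] is also 5, so no common subsequence is longer.

5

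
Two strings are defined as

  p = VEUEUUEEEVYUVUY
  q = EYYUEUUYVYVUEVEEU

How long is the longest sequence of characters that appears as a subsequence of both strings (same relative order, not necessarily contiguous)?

Taking E (p #2, q #1) → U (p #3, q #4) → E (p #4, q #5) → U (p #5, q #6) → U (p #6, q #7) → V (p #10, q #9) → Y (p #11, q #10) → U (p #12, q #12) → V (p #13, q #14) → U (p #14, q #17) gives a common subsequence of length 10. dp[15][17] = 10 confirms this is the maximum.

10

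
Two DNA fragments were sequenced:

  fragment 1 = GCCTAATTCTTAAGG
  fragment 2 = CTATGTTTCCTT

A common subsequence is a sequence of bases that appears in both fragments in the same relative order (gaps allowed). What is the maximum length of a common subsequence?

Pick C at fragment 1[3]=fragment 2[1] → T at fragment 1[4]=fragment 2[2] → A at fragment 1[5]=fragment 2[3] → T at fragment 1[7]=fragment 2[7] → T at fragment 1[8]=fragment 2[8] → C at fragment 1[9]=fragment 2[10] → T at fragment 1[10]=fragment 2[11] → T at fragment 1[11]=fragment 2[12]; all 8 bases appear in both, in order. The LCS DP gives dp[15][12] = 8, so this is optimal.

8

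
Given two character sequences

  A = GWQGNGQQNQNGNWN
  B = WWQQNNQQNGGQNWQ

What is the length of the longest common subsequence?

Taking W [2,2] → Q [3,4] → N [5,6] → Q [7,7] → Q [8,8] → N [9,9] → Q [10,12] → N [13,13] → W [14,14] gives a common subsequence of length 9. The LCS DP gives dp[15][15] = 9, so this is optimal.

9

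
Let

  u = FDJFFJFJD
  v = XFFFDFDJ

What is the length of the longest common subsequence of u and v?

5

One common subsequence of length 5: F at u[1]=v[2], then F at u[4]=v[3], then F at u[5]=v[4], then F at u[7]=v[6], then J at u[8]=v[8]. Since dp[9][8] = 5, nothing longer is possible.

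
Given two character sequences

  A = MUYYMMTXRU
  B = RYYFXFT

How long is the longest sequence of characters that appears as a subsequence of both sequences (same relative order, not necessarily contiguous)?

3

Let dp[i][j] be the LCS length of the first i characters of A and the first j characters of B. dp[i][j] = dp[i-1][j-1]+1 when the i-th and j-th characters match, else max(dp[i-1][j], dp[i][j-1]).
    ·  R  Y  Y  F  X  F  T
 ·  0  0  0  0  0  0  0  0
 M  0  0  0  0  0  0  0  0
 U  0  0  0  0  0  0  0  0
 Y  0  0  1  1  1  1  1  1
 Y  0  0  1  2  2  2  2  2
 M  0  0  1  2  2  2  2  2
 M  0  0  1  2  2  2  2  2
 T  0  0  1  2  2  2  2  3
 X  0  0  1  2  2  3  3  3
 R  0  1  1  2  2  3  3  3
 U  0  1  1  2  2  3  3  3
dp[10][7] = 3. One LCS (by backtracking along matches): YYT.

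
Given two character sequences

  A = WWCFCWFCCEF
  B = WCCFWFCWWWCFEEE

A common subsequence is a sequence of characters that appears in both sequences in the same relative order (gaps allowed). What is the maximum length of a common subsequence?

8

Taking W (A #1, B #1), C (A #3, B #3), F (A #4, B #4), W (A #6, B #5), F (A #7, B #6), C (A #8, B #7), C (A #9, B #11), E (A #10, B #15) gives a common subsequence of length 8. dp[11][15] = 8 confirms this is the maximum.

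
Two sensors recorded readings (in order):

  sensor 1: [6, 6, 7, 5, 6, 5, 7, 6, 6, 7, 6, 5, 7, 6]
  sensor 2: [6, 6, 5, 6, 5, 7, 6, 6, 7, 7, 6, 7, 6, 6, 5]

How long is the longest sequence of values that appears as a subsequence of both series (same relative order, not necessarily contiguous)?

12

Match 6 (sensor 1 #1, sensor 2 #1), then 6 (sensor 1 #2, sensor 2 #2), then 5 (sensor 1 #4, sensor 2 #3), then 6 (sensor 1 #5, sensor 2 #4), then 5 (sensor 1 #6, sensor 2 #5), then 7 (sensor 1 #7, sensor 2 #6), then 6 (sensor 1 #8, sensor 2 #7), then 6 (sensor 1 #9, sensor 2 #8), then 7 (sensor 1 #10, sensor 2 #10), then 6 (sensor 1 #11, sensor 2 #11), then 7 (sensor 1 #13, sensor 2 #12), then 6 (sensor 1 #14, sensor 2 #14) — 12 values in the same relative order in both, and the DP table's final entry dp[14][15] is also 12, so no common subsequence is longer.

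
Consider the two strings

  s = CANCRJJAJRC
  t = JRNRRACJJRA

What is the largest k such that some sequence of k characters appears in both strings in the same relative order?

5

Taking A at s[2]=t[6], C at s[4]=t[7], J at s[6]=t[8], J at s[7]=t[9], A at s[8]=t[11] gives a common subsequence of length 5, and the DP table's final entry dp[11][11] is also 5, so no common subsequence is longer.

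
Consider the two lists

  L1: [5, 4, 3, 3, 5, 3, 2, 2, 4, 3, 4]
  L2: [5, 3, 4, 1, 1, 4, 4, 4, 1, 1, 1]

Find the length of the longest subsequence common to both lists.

4

Let dp[i][j] be the LCS length of the first i values of L1 and the first j values of L2. dp[i][j] = dp[i-1][j-1]+1 when the i-th and j-th values match, else max(dp[i-1][j], dp[i][j-1]).
    ·  5  3  4  1  1  4  4  4  1  1  1
 ·  0  0  0  0  0  0  0  0  0  0  0  0
 5  0  1  1  1  1  1  1  1  1  1  1  1
 4  0  1  1  2  2  2  2  2  2  2  2  2
 3  0  1  2  2  2  2  2  2  2  2  2  2
 3  0  1  2  2  2  2  2  2  2  2  2  2
 5  0  1  2  2  2  2  2  2  2  2  2  2
 3  0  1  2  2  2  2  2  2  2  2  2  2
 2  0  1  2  2  2  2  2  2  2  2  2  2
 2  0  1  2  2  2  2  2  2  2  2  2  2
 4  0  1  2  3  3  3  3  3  3  3  3  3
 3  0  1  2  3  3  3  3  3  3  3  3  3
 4  0  1  2  3  3  3  4  4  4  4  4  4
dp[11][11] = 4. One LCS (by backtracking along matches): 5, 4, 4, 4.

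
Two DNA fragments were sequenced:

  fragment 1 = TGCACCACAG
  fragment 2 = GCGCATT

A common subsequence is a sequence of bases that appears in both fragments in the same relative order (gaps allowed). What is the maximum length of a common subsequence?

Let dp[i][j] be the LCS length of the first i bases of fragment 1 and the first j bases of fragment 2. dp[i][j] = dp[i-1][j-1]+1 when the i-th and j-th bases match, else max(dp[i-1][j], dp[i][j-1]).
    ·  G  C  G  C  A  T  T
 ·  0  0  0  0  0  0  0  0
 T  0  0  0  0  0  0  1  1
 G  0  1  1  1  1  1  1  1
 C  0  1  2  2  2  2  2  2
 A  0  1  2  2  2  3  3  3
 C  0  1  2  2  3  3  3  3
 C  0  1  2  2  3  3  3  3
 A  0  1  2  2  3  4  4  4
 C  0  1  2  2  3  4  4  4
 A  0  1  2  2  3  4  4  4
 G  0  1  2  3  3  4  4  4
dp[10][7] = 4. One LCS (by backtracking along matches): GCCA.

4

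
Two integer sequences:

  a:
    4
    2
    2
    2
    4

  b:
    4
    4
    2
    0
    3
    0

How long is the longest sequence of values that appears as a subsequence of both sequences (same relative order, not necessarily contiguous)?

One common subsequence of length 2: 4 at a[1]=b[2], 2 at a[2]=b[3]. Since dp[5][6] = 2, nothing longer is possible.

2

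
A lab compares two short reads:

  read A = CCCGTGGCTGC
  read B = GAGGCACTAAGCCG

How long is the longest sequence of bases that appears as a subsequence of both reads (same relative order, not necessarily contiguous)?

Pick G at read A[4]=read B[1]; then G at read A[6]=read B[3]; then G at read A[7]=read B[4]; then C at read A[8]=read B[7]; then T at read A[9]=read B[8]; then G at read A[10]=read B[11]; then C at read A[11]=read B[13]; all 7 bases appear in both, in order. The LCS DP gives dp[11][14] = 7, so this is optimal.

7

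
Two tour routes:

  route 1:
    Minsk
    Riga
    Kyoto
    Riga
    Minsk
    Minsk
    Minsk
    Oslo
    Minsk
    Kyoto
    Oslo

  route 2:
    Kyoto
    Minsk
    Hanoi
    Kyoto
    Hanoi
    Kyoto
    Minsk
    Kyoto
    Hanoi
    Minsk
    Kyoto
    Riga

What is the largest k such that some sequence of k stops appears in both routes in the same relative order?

One common subsequence of length 5: Minsk (route 1 #1, route 2 #2), Kyoto (route 1 #3, route 2 #6), Minsk (route 1 #5, route 2 #7), Minsk (route 1 #9, route 2 #10), Kyoto (route 1 #10, route 2 #11), and the DP table's final entry dp[11][12] is also 5, so no common subsequence is longer.

5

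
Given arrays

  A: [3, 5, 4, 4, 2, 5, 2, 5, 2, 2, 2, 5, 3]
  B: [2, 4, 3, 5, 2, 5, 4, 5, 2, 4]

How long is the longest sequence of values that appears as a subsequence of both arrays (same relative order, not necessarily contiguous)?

Let dp[i][j] be the LCS length of the first i values of A and the first j values of B. dp[i][j] = dp[i-1][j-1]+1 when the i-th and j-th values match, else max(dp[i-1][j], dp[i][j-1]).
    ·  2  4  3  5  2  5  4  5  2  4
 ·  0  0  0  0  0  0  0  0  0  0  0
 3  0  0  0  1  1  1  1  1  1  1  1
 5  0  0  0  1  2  2  2  2  2  2  2
 4  0  0  1  1  2  2  2  3  3  3  3
 4  0  0  1  1  2  2  2  3  3  3  4
 2  0  1  1  1  2  3  3  3  3  4  4
 5  0  1  1  1  2  3  4  4  4  4  4
 2  0  1  1  1  2  3  4  4  4  5  5
 5  0  1  1  1  2  3  4  4  5  5  5
 2  0  1  1  1  2  3  4  4  5  6  6
 2  0  1  1  1  2  3  4  4  5  6  6
 2  0  1  1  1  2  3  4  4  5  6  6
 5  0  1  1  1  2  3  4  4  5  6  6
 3  0  1  1  2  2  3  4  4  5  6  6
dp[13][10] = 6. One LCS (by backtracking along matches): 3, 5, 2, 5, 5, 2.

6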